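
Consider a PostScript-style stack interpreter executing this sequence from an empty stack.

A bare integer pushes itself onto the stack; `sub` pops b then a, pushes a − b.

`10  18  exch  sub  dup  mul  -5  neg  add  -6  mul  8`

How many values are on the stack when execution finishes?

2

10    [10]
18    [10, 18]
exch  [18, 10]
sub   [8]
dup   [8, 8]
mul   [64]
-5    [64, -5]
neg   [64, 5]
add   [69]
-6    [69, -6]
mul   [-414]
8     [-414, 8]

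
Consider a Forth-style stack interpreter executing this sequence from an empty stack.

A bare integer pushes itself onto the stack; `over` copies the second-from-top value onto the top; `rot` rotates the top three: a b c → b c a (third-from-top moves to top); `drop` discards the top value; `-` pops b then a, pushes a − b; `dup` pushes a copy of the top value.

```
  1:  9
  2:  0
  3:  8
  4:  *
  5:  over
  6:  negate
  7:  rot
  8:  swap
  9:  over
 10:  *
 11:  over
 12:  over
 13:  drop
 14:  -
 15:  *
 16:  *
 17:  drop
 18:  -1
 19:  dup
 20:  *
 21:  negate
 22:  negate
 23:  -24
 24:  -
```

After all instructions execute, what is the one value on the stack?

9      → 9
0      → 9 0
8      → 9 0 8
*      → 9 0
over   → 9 0 9
negate → 9 0 -9
rot    → 0 -9 9
swap   → 0 9 -9
over   → 0 9 -9 9
*      → 0 9 -81
over   → 0 9 -81 9
over   → 0 9 -81 9 -81
drop   → 0 9 -81 9
-      → 0 9 -90
*      → 0 -810
*      → 0
drop   → (empty)
-1     → -1
dup    → -1 -1
*      → 1
negate → -1
negate → 1
-24    → 1 -24
-      → 25

25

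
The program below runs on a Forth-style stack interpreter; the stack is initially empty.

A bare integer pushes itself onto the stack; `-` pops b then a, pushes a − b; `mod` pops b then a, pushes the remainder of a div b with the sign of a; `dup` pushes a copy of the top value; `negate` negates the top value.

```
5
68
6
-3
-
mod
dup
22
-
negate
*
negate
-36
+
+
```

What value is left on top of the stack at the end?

-116

5      -> 5
68     -> 5 68
6      -> 5 68 6
-3     -> 5 68 6 -3
-      -> 5 68 9
mod    -> 5 5
dup    -> 5 5 5
22     -> 5 5 5 22
-      -> 5 5 -17
negate -> 5 5 17
*      -> 5 85
negate -> 5 -85
-36    -> 5 -85 -36
+      -> 5 -121
+      -> -116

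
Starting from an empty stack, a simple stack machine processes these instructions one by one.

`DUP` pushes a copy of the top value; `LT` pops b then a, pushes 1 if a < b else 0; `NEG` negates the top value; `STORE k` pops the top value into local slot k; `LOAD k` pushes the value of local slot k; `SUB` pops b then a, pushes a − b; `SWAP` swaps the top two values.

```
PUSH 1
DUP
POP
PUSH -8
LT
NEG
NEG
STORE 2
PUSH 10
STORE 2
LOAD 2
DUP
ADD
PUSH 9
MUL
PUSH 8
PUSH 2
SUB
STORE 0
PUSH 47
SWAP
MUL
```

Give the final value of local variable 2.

10

PUSH 1  -> 1
DUP     -> 1 1
POP     -> 1
PUSH -8 -> 1 -8
LT      -> 0
NEG     -> 0
NEG     -> 0
STORE 2 -> (empty)
PUSH 10 -> 10
STORE 2 -> (empty)
LOAD 2  -> 10
DUP     -> 10 10
ADD     -> 20
PUSH 9  -> 20 9
MUL     -> 180
PUSH 8  -> 180 8
PUSH 2  -> 180 8 2
SUB     -> 180 6
STORE 0 -> 180
PUSH 47 -> 180 47
SWAP    -> 47 180
MUL     -> 8460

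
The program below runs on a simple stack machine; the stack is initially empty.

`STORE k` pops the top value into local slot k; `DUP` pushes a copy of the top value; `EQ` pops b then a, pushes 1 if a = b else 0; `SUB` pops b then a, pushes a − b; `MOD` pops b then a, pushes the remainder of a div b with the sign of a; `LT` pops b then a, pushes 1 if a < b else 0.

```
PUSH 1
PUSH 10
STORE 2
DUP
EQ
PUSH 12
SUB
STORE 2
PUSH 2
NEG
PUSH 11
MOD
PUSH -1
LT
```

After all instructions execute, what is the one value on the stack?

PUSH 1  -> [1]
PUSH 10 -> [1, 10]
STORE 2 -> [1]
DUP     -> [1, 1]
EQ      -> [1]
PUSH 12 -> [1, 12]
SUB     -> [-11]
STORE 2 -> []
PUSH 2  -> [2]
NEG     -> [-2]
PUSH 11 -> [-2, 11]
MOD     -> [-2]
PUSH -1 -> [-2, -1]
LT      -> [1]

1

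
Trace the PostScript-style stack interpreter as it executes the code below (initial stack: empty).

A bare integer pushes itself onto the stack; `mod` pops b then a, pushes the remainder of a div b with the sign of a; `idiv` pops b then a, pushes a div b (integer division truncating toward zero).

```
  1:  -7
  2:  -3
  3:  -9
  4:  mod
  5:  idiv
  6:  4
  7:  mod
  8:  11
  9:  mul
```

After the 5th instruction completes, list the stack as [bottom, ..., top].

-7   → -7
-3   → -7 -3
-9   → -7 -3 -9
mod  → -7 -3
idiv → 2

[2]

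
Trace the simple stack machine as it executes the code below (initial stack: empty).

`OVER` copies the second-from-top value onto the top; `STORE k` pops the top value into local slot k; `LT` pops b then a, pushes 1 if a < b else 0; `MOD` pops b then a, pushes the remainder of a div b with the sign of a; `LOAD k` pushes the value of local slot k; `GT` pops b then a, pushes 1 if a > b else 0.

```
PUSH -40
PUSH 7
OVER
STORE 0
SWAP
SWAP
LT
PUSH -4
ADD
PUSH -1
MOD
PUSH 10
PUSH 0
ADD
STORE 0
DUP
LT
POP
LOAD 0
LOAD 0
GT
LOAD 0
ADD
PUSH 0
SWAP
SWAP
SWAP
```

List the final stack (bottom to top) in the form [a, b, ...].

[0, 10]

PUSH -40  [-40]
PUSH 7    [-40, 7]
OVER      [-40, 7, -40]
STORE 0   [-40, 7]
SWAP      [7, -40]
SWAP      [-40, 7]
LT        [1]
PUSH -4   [1, -4]
ADD       [-3]
PUSH -1   [-3, -1]
MOD       [0]
PUSH 10   [0, 10]
PUSH 0    [0, 10, 0]
ADD       [0, 10]
STORE 0   [0]
DUP       [0, 0]
LT        [0]
POP       []
LOAD 0    [10]
LOAD 0    [10, 10]
GT        [0]
LOAD 0    [0, 10]
ADD       [10]
PUSH 0    [10, 0]
SWAP      [0, 10]
SWAP      [10, 0]
SWAP      [0, 10]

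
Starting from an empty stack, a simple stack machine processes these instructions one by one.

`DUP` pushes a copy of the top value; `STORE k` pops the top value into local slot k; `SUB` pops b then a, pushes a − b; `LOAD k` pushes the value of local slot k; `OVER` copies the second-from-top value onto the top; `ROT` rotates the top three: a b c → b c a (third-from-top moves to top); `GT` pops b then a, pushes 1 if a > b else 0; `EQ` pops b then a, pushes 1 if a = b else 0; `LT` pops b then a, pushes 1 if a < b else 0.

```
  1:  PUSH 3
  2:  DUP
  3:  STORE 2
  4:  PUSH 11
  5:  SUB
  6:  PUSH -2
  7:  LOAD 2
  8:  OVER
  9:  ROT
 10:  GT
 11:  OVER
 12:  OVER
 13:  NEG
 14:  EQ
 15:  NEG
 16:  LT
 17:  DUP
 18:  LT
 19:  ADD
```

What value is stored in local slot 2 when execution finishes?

3

PUSH 3  → 3
DUP     → 3 3
STORE 2 → 3
PUSH 11 → 3 11
SUB     → -8
PUSH -2 → -8 -2
LOAD 2  → -8 -2 3
OVER    → -8 -2 3 -2
ROT     → -8 3 -2 -2
GT      → -8 3 0
OVER    → -8 3 0 3
OVER    → -8 3 0 3 0
NEG     → -8 3 0 3 0
EQ      → -8 3 0 0
NEG     → -8 3 0 0
LT      → -8 3 0
DUP     → -8 3 0 0
LT      → -8 3 0
ADD     → -8 3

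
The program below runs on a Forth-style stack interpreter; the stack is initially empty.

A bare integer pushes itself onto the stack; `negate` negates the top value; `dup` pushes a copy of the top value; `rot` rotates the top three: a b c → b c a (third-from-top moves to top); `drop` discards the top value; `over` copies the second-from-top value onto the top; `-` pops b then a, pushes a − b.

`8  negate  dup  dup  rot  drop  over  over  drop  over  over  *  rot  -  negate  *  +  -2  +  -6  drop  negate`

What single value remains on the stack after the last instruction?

8       8
negate  -8
dup     -8 -8
dup     -8 -8 -8
rot     -8 -8 -8
drop    -8 -8
over    -8 -8 -8
over    -8 -8 -8 -8
drop    -8 -8 -8
over    -8 -8 -8 -8
over    -8 -8 -8 -8 -8
*       -8 -8 -8 64
rot     -8 -8 64 -8
-       -8 -8 72
negate  -8 -8 -72
*       -8 576
+       568
-2      568 -2
+       566
-6      566 -6
drop    566
negate  -566

-566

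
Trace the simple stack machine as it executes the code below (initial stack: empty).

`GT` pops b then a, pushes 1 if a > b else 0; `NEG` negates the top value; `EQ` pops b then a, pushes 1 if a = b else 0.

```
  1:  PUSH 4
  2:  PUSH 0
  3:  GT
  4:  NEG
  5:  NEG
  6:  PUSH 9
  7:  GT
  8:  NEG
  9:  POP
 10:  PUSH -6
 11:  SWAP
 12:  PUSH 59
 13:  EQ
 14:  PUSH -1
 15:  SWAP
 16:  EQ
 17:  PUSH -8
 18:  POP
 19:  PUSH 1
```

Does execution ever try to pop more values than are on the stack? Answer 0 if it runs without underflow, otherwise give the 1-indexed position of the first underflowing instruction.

PUSH 4  → [4]
PUSH 0  → [4, 0]
GT      → [1]
NEG     → [-1]
NEG     → [1]
PUSH 9  → [1, 9]
GT      → [0]
NEG     → [0]
POP     → []
PUSH -6 → [-6]
SWAP  — needs 2 operands, stack has 1 → underflow

11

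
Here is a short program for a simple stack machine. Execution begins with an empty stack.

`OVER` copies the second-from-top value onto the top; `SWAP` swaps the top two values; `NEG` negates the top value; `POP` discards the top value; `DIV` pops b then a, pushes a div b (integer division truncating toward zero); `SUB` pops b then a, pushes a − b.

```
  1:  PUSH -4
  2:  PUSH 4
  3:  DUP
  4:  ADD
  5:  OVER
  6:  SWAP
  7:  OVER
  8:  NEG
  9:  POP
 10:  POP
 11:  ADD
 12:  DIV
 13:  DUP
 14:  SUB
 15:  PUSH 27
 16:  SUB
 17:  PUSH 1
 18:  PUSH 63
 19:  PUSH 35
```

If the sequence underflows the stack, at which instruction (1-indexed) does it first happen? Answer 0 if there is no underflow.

12

PUSH -4 → -4
PUSH 4  → -4 4
DUP     → -4 4 4
ADD     → -4 8
OVER    → -4 8 -4
SWAP    → -4 -4 8
OVER    → -4 -4 8 -4
NEG     → -4 -4 8 4
POP     → -4 -4 8
POP     → -4 -4
ADD     → -8
DIV  — needs 2 operands, stack has 1 → underflow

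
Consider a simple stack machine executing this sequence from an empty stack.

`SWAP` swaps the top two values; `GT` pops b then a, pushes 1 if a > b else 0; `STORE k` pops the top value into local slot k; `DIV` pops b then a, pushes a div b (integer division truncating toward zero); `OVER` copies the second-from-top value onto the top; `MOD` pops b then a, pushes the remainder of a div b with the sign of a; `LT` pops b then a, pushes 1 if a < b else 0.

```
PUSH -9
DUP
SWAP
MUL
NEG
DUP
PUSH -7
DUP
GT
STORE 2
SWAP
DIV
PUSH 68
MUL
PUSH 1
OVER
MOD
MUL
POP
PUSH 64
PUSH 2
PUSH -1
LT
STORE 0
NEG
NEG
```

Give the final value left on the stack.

64

PUSH -9  [-9]
DUP      [-9, -9]
SWAP     [-9, -9]
MUL      [81]
NEG      [-81]
DUP      [-81, -81]
PUSH -7  [-81, -81, -7]
DUP      [-81, -81, -7, -7]
GT       [-81, -81, 0]
STORE 2  [-81, -81]
SWAP     [-81, -81]
DIV      [1]
PUSH 68  [1, 68]
MUL      [68]
PUSH 1   [68, 1]
OVER     [68, 1, 68]
MOD      [68, 1]
MUL      [68]
POP      []
PUSH 64  [64]
PUSH 2   [64, 2]
PUSH -1  [64, 2, -1]
LT       [64, 0]
STORE 0  [64]
NEG      [-64]
NEG      [64]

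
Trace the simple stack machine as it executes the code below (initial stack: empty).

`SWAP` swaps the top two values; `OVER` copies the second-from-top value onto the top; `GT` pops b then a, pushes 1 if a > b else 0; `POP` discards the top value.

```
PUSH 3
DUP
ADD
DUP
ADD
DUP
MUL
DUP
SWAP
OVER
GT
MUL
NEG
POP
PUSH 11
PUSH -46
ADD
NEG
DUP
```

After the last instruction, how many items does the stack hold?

2

PUSH 3   : 3
DUP      : 3 3
ADD      : 6
DUP      : 6 6
ADD      : 12
DUP      : 12 12
MUL      : 144
DUP      : 144 144
SWAP     : 144 144
OVER     : 144 144 144
GT       : 144 0
MUL      : 0
NEG      : 0
POP      : (empty)
PUSH 11  : 11
PUSH -46 : 11 -46
ADD      : -35
NEG      : 35
DUP      : 35 35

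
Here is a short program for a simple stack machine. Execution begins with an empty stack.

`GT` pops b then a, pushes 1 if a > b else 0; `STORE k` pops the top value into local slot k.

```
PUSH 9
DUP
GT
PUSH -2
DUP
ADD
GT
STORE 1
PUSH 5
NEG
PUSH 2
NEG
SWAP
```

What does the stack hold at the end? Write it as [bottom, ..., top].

[-2, -5]

PUSH 9   9
DUP      9 9
GT       0
PUSH -2  0 -2
DUP      0 -2 -2
ADD      0 -4
GT       1
STORE 1  (empty)
PUSH 5   5
NEG      -5
PUSH 2   -5 2
NEG      -5 -2
SWAP     -2 -5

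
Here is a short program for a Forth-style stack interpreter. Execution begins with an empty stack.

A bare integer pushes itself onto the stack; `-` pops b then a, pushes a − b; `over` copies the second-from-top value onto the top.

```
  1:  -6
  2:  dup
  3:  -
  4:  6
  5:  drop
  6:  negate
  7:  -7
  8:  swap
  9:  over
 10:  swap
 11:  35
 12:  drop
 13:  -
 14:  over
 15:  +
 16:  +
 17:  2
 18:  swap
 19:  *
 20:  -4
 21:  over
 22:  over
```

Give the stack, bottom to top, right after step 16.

-6     → -6
dup    → -6 -6
-      → 0
6      → 0 6
drop   → 0
negate → 0
-7     → 0 -7
swap   → -7 0
over   → -7 0 -7
swap   → -7 -7 0
35     → -7 -7 0 35
drop   → -7 -7 0
-      → -7 -7
over   → -7 -7 -7
+      → -7 -14
+      → -21

[-21]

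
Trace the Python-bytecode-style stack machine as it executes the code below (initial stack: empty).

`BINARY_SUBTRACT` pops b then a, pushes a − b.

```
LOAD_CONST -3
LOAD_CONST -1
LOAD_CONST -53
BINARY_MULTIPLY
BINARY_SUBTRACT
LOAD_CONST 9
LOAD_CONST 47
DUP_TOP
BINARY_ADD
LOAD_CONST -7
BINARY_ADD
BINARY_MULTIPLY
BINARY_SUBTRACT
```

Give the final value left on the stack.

LOAD_CONST -3   → -3
LOAD_CONST -1   → -3 -1
LOAD_CONST -53  → -3 -1 -53
BINARY_MULTIPLY → -3 53
BINARY_SUBTRACT → -56
LOAD_CONST 9    → -56 9
LOAD_CONST 47   → -56 9 47
DUP_TOP         → -56 9 47 47
BINARY_ADD      → -56 9 94
LOAD_CONST -7   → -56 9 94 -7
BINARY_ADD      → -56 9 87
BINARY_MULTIPLY → -56 783
BINARY_SUBTRACT → -839

-839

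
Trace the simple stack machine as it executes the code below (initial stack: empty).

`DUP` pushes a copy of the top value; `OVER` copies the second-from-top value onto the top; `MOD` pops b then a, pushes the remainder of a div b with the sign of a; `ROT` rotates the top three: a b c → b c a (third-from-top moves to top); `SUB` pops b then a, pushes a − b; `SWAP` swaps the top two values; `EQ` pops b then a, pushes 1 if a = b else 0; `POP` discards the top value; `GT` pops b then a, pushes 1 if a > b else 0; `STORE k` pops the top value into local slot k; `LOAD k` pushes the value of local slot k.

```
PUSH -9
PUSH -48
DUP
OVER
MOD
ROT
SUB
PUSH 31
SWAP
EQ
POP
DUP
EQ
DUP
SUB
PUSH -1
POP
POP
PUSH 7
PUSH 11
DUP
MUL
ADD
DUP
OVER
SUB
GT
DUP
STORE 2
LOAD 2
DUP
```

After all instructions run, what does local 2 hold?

PUSH -9  → [-9]
PUSH -48 → [-9, -48]
DUP      → [-9, -48, -48]
OVER     → [-9, -48, -48, -48]
MOD      → [-9, -48, 0]
ROT      → [-48, 0, -9]
SUB      → [-48, 9]
PUSH 31  → [-48, 9, 31]
SWAP     → [-48, 31, 9]
EQ       → [-48, 0]
POP      → [-48]
DUP      → [-48, -48]
EQ       → [1]
DUP      → [1, 1]
SUB      → [0]
PUSH -1  → [0, -1]
POP      → [0]
POP      → []
PUSH 7   → [7]
PUSH 11  → [7, 11]
DUP      → [7, 11, 11]
MUL      → [7, 121]
ADD      → [128]
DUP      → [128, 128]
OVER     → [128, 128, 128]
SUB      → [128, 0]
GT       → [1]
DUP      → [1, 1]
STORE 2  → [1]
LOAD 2   → [1, 1]
DUP      → [1, 1, 1]

1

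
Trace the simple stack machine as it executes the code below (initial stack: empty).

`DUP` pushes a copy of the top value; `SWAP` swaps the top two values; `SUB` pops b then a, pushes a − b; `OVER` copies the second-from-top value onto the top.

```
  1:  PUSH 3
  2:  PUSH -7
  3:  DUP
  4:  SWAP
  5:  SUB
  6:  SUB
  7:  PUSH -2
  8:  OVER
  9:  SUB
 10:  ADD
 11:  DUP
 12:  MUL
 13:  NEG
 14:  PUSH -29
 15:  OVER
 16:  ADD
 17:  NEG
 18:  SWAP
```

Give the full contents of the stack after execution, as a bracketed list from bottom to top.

PUSH 3   -> 3
PUSH -7  -> 3 -7
DUP      -> 3 -7 -7
SWAP     -> 3 -7 -7
SUB      -> 3 0
SUB      -> 3
PUSH -2  -> 3 -2
OVER     -> 3 -2 3
SUB      -> 3 -5
ADD      -> -2
DUP      -> -2 -2
MUL      -> 4
NEG      -> -4
PUSH -29 -> -4 -29
OVER     -> -4 -29 -4
ADD      -> -4 -33
NEG      -> -4 33
SWAP     -> 33 -4

[33, -4]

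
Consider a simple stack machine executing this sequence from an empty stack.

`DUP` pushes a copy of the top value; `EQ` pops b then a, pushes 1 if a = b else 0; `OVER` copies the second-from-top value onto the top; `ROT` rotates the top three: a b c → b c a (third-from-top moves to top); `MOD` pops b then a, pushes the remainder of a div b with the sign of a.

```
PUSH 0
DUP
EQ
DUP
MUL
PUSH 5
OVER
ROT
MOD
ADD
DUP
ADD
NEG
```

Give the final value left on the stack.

-10

PUSH 0 -> [0]
DUP    -> [0, 0]
EQ     -> [1]
DUP    -> [1, 1]
MUL    -> [1]
PUSH 5 -> [1, 5]
OVER   -> [1, 5, 1]
ROT    -> [5, 1, 1]
MOD    -> [5, 0]
ADD    -> [5]
DUP    -> [5, 5]
ADD    -> [10]
NEG    -> [-10]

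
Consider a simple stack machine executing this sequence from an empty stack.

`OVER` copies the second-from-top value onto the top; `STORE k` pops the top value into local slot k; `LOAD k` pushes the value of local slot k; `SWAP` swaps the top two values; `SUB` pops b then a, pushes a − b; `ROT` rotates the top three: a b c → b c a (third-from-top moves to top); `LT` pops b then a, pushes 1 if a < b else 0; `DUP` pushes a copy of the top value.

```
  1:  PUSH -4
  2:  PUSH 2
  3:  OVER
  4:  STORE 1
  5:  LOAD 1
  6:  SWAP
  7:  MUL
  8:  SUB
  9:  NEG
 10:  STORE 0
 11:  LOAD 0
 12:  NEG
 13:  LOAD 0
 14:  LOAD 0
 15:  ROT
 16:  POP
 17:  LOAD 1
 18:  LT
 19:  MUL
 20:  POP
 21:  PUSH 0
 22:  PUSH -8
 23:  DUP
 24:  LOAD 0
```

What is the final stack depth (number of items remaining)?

4

PUSH -4 : -4
PUSH 2  : -4 2
OVER    : -4 2 -4
STORE 1 : -4 2
LOAD 1  : -4 2 -4
SWAP    : -4 -4 2
MUL     : -4 -8
SUB     : 4
NEG     : -4
STORE 0 : (empty)
LOAD 0  : -4
NEG     : 4
LOAD 0  : 4 -4
LOAD 0  : 4 -4 -4
ROT     : -4 -4 4
POP     : -4 -4
LOAD 1  : -4 -4 -4
LT      : -4 0
MUL     : 0
POP     : (empty)
PUSH 0  : 0
PUSH -8 : 0 -8
DUP     : 0 -8 -8
LOAD 0  : 0 -8 -8 -4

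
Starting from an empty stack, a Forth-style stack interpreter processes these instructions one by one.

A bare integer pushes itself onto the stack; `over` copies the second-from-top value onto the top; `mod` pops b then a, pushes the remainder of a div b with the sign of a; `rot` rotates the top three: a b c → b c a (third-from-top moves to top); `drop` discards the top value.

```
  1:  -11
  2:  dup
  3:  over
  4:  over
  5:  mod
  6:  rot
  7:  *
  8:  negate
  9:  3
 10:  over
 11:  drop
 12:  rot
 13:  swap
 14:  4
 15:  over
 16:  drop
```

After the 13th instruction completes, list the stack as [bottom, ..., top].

-11    → [-11]
dup    → [-11, -11]
over   → [-11, -11, -11]
over   → [-11, -11, -11, -11]
mod    → [-11, -11, 0]
rot    → [-11, 0, -11]
*      → [-11, 0]
negate → [-11, 0]
3      → [-11, 0, 3]
over   → [-11, 0, 3, 0]
drop   → [-11, 0, 3]
rot    → [0, 3, -11]
swap   → [0, -11, 3]

[0, -11, 3]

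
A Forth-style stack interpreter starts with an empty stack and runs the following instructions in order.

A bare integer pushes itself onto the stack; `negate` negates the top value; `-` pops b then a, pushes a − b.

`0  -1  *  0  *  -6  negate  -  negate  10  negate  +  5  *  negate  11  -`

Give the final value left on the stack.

9

0      : 0
-1     : 0 -1
*      : 0
0      : 0 0
*      : 0
-6     : 0 -6
negate : 0 6
-      : -6
negate : 6
10     : 6 10
negate : 6 -10
+      : -4
5      : -4 5
*      : -20
negate : 20
11     : 20 11
-      : 9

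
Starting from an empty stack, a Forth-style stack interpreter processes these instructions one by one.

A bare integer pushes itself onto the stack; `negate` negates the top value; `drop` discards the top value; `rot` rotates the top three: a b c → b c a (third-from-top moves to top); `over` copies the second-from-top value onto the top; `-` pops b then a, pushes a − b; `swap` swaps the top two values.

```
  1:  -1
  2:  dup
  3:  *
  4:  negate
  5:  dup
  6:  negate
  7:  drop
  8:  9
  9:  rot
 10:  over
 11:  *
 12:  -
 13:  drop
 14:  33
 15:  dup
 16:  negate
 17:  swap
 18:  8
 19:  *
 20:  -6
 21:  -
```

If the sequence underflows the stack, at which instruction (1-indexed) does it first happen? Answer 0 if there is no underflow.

-1     → [-1]
dup    → [-1, -1]
*      → [1]
negate → [-1]
dup    → [-1, -1]
negate → [-1, 1]
drop   → [-1]
9      → [-1, 9]
rot  — needs 3 operands, stack has 2 → underflow

9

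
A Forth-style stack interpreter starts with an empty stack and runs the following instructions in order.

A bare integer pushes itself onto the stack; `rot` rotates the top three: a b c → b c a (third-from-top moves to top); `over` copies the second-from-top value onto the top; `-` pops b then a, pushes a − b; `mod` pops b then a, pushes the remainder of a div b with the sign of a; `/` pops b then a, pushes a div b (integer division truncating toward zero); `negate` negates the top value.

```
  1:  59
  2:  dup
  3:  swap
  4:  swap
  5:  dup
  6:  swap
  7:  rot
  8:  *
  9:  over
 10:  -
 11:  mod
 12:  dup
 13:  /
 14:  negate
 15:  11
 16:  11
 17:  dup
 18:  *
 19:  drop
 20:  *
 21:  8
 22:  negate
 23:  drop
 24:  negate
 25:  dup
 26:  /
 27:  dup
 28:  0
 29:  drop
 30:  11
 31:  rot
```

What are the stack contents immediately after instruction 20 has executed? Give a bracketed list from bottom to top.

59     -> 59
dup    -> 59 59
swap   -> 59 59
swap   -> 59 59
dup    -> 59 59 59
swap   -> 59 59 59
rot    -> 59 59 59
*      -> 59 3481
over   -> 59 3481 59
-      -> 59 3422
mod    -> 59
dup    -> 59 59
/      -> 1
negate -> -1
11     -> -1 11
11     -> -1 11 11
dup    -> -1 11 11 11
*      -> -1 11 121
drop   -> -1 11
*      -> -11

[-11]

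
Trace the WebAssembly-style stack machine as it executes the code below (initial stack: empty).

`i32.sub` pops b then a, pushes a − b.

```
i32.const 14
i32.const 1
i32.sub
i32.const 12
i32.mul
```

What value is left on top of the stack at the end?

156

i32.const 14 → 14
i32.const 1  → 14 1
i32.sub      → 13
i32.const 12 → 13 12
i32.mul      → 156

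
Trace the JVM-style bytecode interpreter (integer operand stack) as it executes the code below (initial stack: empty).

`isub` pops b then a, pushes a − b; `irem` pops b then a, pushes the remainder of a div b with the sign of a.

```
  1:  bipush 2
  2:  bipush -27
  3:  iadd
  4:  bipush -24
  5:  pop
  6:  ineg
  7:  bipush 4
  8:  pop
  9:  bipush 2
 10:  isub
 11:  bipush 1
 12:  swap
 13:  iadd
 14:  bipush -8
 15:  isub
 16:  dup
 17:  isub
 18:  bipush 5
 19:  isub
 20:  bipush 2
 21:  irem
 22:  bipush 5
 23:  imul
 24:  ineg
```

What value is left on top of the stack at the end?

5

bipush 2   → 2
bipush -27 → 2 -27
iadd       → -25
bipush -24 → -25 -24
pop        → -25
ineg       → 25
bipush 4   → 25 4
pop        → 25
bipush 2   → 25 2
isub       → 23
bipush 1   → 23 1
swap       → 1 23
iadd       → 24
bipush -8  → 24 -8
isub       → 32
dup        → 32 32
isub       → 0
bipush 5   → 0 5
isub       → -5
bipush 2   → -5 2
irem       → -1
bipush 5   → -1 5
imul       → -5
ineg       → 5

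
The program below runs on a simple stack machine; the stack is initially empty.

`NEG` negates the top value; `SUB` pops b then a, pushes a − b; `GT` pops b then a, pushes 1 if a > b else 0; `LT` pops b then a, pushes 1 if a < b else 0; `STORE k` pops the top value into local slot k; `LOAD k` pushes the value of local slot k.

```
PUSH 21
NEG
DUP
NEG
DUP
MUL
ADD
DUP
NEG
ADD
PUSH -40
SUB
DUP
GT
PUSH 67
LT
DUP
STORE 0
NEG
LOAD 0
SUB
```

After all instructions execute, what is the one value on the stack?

PUSH 21   21
NEG       -21
DUP       -21 -21
NEG       -21 21
DUP       -21 21 21
MUL       -21 441
ADD       420
DUP       420 420
NEG       420 -420
ADD       0
PUSH -40  0 -40
SUB       40
DUP       40 40
GT        0
PUSH 67   0 67
LT        1
DUP       1 1
STORE 0   1
NEG       -1
LOAD 0    -1 1
SUB       -2

-2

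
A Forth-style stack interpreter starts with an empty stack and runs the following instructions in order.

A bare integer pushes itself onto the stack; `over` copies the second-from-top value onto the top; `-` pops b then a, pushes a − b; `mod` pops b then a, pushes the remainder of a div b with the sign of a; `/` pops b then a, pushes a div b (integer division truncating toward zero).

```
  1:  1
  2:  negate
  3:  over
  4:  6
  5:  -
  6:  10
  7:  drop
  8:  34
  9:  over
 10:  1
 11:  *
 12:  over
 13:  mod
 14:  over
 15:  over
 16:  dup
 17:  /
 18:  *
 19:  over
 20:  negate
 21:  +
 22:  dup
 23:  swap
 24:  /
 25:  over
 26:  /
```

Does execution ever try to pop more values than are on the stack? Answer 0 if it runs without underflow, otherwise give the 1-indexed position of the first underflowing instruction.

1      : [1]
negate : [-1]
over  — needs 2 operands, stack has 1 → underflow

3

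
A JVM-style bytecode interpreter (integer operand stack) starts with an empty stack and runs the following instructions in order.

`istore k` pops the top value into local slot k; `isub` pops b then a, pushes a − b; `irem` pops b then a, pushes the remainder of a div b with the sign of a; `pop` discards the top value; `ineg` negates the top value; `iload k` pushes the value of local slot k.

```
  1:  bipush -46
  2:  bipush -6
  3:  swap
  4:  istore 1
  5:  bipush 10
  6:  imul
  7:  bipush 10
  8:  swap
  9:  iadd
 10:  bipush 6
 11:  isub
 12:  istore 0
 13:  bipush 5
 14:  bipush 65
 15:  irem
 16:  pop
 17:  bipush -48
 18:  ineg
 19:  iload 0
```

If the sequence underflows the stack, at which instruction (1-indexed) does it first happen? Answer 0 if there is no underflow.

bipush -46  [-46]
bipush -6   [-46, -6]
swap        [-6, -46]
istore 1    [-6]
bipush 10   [-6, 10]
imul        [-60]
bipush 10   [-60, 10]
swap        [10, -60]
iadd        [-50]
bipush 6    [-50, 6]
isub        [-56]
istore 0    []
bipush 5    [5]
bipush 65   [5, 65]
irem        [5]
pop         []
bipush -48  [-48]
ineg        [48]
iload 0     [48, -56]

0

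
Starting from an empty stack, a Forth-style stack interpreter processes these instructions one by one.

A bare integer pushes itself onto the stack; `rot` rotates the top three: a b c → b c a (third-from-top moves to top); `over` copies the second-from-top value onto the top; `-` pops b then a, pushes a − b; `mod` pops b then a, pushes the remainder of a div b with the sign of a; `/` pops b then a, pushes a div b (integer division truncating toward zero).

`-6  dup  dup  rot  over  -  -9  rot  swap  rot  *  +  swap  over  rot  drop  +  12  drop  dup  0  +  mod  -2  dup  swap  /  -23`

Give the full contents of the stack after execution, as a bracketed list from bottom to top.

-6   : -6
dup  : -6 -6
dup  : -6 -6 -6
rot  : -6 -6 -6
over : -6 -6 -6 -6
-    : -6 -6 0
-9   : -6 -6 0 -9
rot  : -6 0 -9 -6
swap : -6 0 -6 -9
rot  : -6 -6 -9 0
*    : -6 -6 0
+    : -6 -6
swap : -6 -6
over : -6 -6 -6
rot  : -6 -6 -6
drop : -6 -6
+    : -12
12   : -12 12
drop : -12
dup  : -12 -12
0    : -12 -12 0
+    : -12 -12
mod  : 0
-2   : 0 -2
dup  : 0 -2 -2
swap : 0 -2 -2
/    : 0 1
-23  : 0 1 -23

[0, 1, -23]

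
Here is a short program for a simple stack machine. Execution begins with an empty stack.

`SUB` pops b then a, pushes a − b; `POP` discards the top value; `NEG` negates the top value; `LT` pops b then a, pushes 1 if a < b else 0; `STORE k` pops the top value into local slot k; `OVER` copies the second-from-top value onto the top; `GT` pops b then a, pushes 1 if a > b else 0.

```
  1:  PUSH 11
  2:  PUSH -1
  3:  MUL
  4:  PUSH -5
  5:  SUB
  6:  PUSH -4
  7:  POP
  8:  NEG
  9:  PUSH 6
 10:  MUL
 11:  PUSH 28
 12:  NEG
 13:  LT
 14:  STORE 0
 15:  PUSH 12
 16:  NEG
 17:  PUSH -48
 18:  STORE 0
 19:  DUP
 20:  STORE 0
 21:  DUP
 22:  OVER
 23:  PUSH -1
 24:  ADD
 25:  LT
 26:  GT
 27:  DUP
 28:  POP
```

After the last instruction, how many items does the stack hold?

1

PUSH 11   [11]
PUSH -1   [11, -1]
MUL       [-11]
PUSH -5   [-11, -5]
SUB       [-6]
PUSH -4   [-6, -4]
POP       [-6]
NEG       [6]
PUSH 6    [6, 6]
MUL       [36]
PUSH 28   [36, 28]
NEG       [36, -28]
LT        [0]
STORE 0   []
PUSH 12   [12]
NEG       [-12]
PUSH -48  [-12, -48]
STORE 0   [-12]
DUP       [-12, -12]
STORE 0   [-12]
DUP       [-12, -12]
OVER      [-12, -12, -12]
PUSH -1   [-12, -12, -12, -1]
ADD       [-12, -12, -13]
LT        [-12, 0]
GT        [0]
DUP       [0, 0]
POP       [0]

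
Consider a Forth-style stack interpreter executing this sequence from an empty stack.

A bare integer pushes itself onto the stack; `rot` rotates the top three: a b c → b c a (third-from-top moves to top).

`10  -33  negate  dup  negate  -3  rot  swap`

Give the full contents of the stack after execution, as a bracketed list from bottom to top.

10     -> [10]
-33    -> [10, -33]
negate -> [10, 33]
dup    -> [10, 33, 33]
negate -> [10, 33, -33]
-3     -> [10, 33, -33, -3]
rot    -> [10, -33, -3, 33]
swap   -> [10, -33, 33, -3]

[10, -33, 33, -3]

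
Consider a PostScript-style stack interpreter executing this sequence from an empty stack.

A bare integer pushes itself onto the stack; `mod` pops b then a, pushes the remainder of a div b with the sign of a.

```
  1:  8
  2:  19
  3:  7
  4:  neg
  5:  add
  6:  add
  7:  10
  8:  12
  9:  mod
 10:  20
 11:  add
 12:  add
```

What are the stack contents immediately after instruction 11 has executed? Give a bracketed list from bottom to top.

8   -> [8]
19  -> [8, 19]
7   -> [8, 19, 7]
neg -> [8, 19, -7]
add -> [8, 12]
add -> [20]
10  -> [20, 10]
12  -> [20, 10, 12]
mod -> [20, 10]
20  -> [20, 10, 20]
add -> [20, 30]

[20, 30]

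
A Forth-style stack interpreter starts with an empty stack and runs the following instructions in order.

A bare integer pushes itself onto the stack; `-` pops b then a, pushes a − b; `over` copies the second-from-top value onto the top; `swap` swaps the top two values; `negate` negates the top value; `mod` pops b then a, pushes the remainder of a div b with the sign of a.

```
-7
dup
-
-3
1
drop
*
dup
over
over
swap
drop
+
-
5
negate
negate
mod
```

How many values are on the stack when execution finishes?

-7      -7
dup     -7 -7
-       0
-3      0 -3
1       0 -3 1
drop    0 -3
*       0
dup     0 0
over    0 0 0
over    0 0 0 0
swap    0 0 0 0
drop    0 0 0
+       0 0
-       0
5       0 5
negate  0 -5
negate  0 5
mod     0

1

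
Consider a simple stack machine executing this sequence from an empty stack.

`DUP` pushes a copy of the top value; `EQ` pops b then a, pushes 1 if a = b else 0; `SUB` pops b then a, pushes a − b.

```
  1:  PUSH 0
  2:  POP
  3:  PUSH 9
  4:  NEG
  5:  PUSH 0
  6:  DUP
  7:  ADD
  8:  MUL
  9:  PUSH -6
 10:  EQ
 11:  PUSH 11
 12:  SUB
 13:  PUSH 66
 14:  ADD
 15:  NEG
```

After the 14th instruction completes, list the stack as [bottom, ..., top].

[55]

PUSH 0  → [0]
POP     → []
PUSH 9  → [9]
NEG     → [-9]
PUSH 0  → [-9, 0]
DUP     → [-9, 0, 0]
ADD     → [-9, 0]
MUL     → [0]
PUSH -6 → [0, -6]
EQ      → [0]
PUSH 11 → [0, 11]
SUB     → [-11]
PUSH 66 → [-11, 66]
ADD     → [55]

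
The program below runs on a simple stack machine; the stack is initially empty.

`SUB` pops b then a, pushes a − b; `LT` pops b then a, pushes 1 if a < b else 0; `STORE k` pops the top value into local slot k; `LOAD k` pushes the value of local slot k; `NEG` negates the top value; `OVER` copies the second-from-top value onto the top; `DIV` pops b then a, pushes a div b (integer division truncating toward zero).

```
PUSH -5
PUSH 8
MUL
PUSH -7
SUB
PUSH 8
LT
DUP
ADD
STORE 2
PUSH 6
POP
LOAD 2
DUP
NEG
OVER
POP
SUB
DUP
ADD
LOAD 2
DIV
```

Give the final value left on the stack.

4

PUSH -5 -> -5
PUSH 8  -> -5 8
MUL     -> -40
PUSH -7 -> -40 -7
SUB     -> -33
PUSH 8  -> -33 8
LT      -> 1
DUP     -> 1 1
ADD     -> 2
STORE 2 -> (empty)
PUSH 6  -> 6
POP     -> (empty)
LOAD 2  -> 2
DUP     -> 2 2
NEG     -> 2 -2
OVER    -> 2 -2 2
POP     -> 2 -2
SUB     -> 4
DUP     -> 4 4
ADD     -> 8
LOAD 2  -> 8 2
DIV     -> 4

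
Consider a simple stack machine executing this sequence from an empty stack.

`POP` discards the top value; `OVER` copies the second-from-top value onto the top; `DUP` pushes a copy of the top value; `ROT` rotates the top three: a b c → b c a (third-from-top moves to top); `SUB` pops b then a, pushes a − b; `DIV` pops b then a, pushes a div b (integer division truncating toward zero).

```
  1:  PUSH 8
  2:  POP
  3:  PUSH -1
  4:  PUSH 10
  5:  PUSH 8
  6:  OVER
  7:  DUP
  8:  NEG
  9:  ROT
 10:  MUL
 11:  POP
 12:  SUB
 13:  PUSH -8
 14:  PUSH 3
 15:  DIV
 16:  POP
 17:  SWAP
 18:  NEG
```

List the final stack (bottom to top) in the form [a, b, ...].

[0, 1]

PUSH 8   8
POP      (empty)
PUSH -1  -1
PUSH 10  -1 10
PUSH 8   -1 10 8
OVER     -1 10 8 10
DUP      -1 10 8 10 10
NEG      -1 10 8 10 -10
ROT      -1 10 10 -10 8
MUL      -1 10 10 -80
POP      -1 10 10
SUB      -1 0
PUSH -8  -1 0 -8
PUSH 3   -1 0 -8 3
DIV      -1 0 -2
POP      -1 0
SWAP     0 -1
NEG      0 1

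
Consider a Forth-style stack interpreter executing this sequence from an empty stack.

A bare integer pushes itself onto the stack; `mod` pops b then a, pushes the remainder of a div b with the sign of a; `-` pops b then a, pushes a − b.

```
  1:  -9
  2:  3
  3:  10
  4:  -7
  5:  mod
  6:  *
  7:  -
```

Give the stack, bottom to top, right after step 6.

-9  → [-9]
3   → [-9, 3]
10  → [-9, 3, 10]
-7  → [-9, 3, 10, -7]
mod → [-9, 3, 3]
*   → [-9, 9]

[-9, 9]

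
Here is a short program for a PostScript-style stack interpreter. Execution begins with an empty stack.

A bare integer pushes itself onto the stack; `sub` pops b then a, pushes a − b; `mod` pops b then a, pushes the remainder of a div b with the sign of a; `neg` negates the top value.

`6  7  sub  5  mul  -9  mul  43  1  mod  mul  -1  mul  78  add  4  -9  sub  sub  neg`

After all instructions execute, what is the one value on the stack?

6   : [6]
7   : [6, 7]
sub : [-1]
5   : [-1, 5]
mul : [-5]
-9  : [-5, -9]
mul : [45]
43  : [45, 43]
1   : [45, 43, 1]
mod : [45, 0]
mul : [0]
-1  : [0, -1]
mul : [0]
78  : [0, 78]
add : [78]
4   : [78, 4]
-9  : [78, 4, -9]
sub : [78, 13]
sub : [65]
neg : [-65]

-65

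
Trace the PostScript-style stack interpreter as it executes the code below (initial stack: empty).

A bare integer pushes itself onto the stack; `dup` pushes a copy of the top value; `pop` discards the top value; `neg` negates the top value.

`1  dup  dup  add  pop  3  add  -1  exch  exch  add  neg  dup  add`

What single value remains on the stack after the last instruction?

-6

1    → 1
dup  → 1 1
dup  → 1 1 1
add  → 1 2
pop  → 1
3    → 1 3
add  → 4
-1   → 4 -1
exch → -1 4
exch → 4 -1
add  → 3
neg  → -3
dup  → -3 -3
add  → -6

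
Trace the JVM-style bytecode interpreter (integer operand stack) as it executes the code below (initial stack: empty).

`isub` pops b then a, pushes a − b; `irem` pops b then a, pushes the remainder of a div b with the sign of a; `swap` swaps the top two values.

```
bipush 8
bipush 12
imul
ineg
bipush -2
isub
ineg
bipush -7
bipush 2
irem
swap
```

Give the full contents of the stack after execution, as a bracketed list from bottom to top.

bipush 8   [8]
bipush 12  [8, 12]
imul       [96]
ineg       [-96]
bipush -2  [-96, -2]
isub       [-94]
ineg       [94]
bipush -7  [94, -7]
bipush 2   [94, -7, 2]
irem       [94, -1]
swap       [-1, 94]

[-1, 94]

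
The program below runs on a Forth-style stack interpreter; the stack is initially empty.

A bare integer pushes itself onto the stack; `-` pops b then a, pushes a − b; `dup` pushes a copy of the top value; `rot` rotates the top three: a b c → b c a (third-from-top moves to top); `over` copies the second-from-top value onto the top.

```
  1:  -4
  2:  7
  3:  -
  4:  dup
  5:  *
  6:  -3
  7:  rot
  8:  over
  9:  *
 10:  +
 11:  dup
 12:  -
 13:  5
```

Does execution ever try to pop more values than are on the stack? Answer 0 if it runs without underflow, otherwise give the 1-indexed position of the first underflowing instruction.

-4  -> -4
7   -> -4 7
-   -> -11
dup -> -11 -11
*   -> 121
-3  -> 121 -3
rot  — needs 3 operands, stack has 2 → underflow

7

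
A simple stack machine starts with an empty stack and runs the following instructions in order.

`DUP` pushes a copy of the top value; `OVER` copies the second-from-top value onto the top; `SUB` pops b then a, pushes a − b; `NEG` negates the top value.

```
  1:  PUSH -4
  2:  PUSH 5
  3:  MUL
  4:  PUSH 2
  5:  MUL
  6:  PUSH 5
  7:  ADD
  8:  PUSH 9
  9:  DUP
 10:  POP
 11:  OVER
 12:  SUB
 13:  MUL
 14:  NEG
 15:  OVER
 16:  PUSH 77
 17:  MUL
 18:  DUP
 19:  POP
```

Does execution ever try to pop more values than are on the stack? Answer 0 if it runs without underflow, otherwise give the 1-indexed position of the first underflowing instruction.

15

PUSH -4 : -4
PUSH 5  : -4 5
MUL     : -20
PUSH 2  : -20 2
MUL     : -40
PUSH 5  : -40 5
ADD     : -35
PUSH 9  : -35 9
DUP     : -35 9 9
POP     : -35 9
OVER    : -35 9 -35
SUB     : -35 44
MUL     : -1540
NEG     : 1540
OVER  — needs 2 operands, stack has 1 → underflow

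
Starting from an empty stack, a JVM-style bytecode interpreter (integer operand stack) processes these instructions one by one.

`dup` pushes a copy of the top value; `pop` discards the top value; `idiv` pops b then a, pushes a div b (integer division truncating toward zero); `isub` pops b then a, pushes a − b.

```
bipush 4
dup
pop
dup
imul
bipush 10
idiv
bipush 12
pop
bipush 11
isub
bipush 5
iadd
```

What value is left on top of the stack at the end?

bipush 4  : [4]
dup       : [4, 4]
pop       : [4]
dup       : [4, 4]
imul      : [16]
bipush 10 : [16, 10]
idiv      : [1]
bipush 12 : [1, 12]
pop       : [1]
bipush 11 : [1, 11]
isub      : [-10]
bipush 5  : [-10, 5]
iadd      : [-5]

-5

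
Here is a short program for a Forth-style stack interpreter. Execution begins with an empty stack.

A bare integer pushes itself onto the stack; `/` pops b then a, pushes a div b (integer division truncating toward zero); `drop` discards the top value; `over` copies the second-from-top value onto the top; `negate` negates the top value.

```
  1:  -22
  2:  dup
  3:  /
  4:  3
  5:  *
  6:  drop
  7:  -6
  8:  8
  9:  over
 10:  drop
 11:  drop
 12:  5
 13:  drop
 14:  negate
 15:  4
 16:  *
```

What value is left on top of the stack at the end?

-22    → -22
dup    → -22 -22
/      → 1
3      → 1 3
*      → 3
drop   → (empty)
-6     → -6
8      → -6 8
over   → -6 8 -6
drop   → -6 8
drop   → -6
5      → -6 5
drop   → -6
negate → 6
4      → 6 4
*      → 24

24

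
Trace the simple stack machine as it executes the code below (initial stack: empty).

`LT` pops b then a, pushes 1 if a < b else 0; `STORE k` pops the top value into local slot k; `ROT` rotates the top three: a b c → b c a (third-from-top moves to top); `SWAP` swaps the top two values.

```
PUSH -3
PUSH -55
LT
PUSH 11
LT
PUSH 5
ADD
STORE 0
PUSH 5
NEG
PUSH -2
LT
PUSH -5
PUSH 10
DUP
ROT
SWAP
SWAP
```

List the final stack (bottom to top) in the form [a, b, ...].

[1, 10, 10, -5]

PUSH -3  : -3
PUSH -55 : -3 -55
LT       : 0
PUSH 11  : 0 11
LT       : 1
PUSH 5   : 1 5
ADD      : 6
STORE 0  : (empty)
PUSH 5   : 5
NEG      : -5
PUSH -2  : -5 -2
LT       : 1
PUSH -5  : 1 -5
PUSH 10  : 1 -5 10
DUP      : 1 -5 10 10
ROT      : 1 10 10 -5
SWAP     : 1 10 -5 10
SWAP     : 1 10 10 -5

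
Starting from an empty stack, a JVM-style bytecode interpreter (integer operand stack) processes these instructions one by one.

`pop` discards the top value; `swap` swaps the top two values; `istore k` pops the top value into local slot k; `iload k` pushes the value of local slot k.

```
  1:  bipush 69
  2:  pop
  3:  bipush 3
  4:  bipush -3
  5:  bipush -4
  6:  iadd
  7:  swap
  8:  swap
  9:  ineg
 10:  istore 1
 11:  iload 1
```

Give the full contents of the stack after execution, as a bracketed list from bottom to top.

bipush 69 -> 69
pop       -> (empty)
bipush 3  -> 3
bipush -3 -> 3 -3
bipush -4 -> 3 -3 -4
iadd      -> 3 -7
swap      -> -7 3
swap      -> 3 -7
ineg      -> 3 7
istore 1  -> 3
iload 1   -> 3 7

[3, 7]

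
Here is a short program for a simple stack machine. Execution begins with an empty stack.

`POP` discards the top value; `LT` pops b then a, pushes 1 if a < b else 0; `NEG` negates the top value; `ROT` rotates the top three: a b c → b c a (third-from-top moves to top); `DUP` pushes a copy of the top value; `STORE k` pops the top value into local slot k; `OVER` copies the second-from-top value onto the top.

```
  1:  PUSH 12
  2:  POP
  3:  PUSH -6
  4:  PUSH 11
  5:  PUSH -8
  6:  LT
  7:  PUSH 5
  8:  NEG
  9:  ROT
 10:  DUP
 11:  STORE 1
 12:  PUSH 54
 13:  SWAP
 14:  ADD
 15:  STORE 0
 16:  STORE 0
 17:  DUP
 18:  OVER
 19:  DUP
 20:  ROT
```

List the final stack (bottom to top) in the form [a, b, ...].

[0, 0, 0, 0]

PUSH 12 -> [12]
POP     -> []
PUSH -6 -> [-6]
PUSH 11 -> [-6, 11]
PUSH -8 -> [-6, 11, -8]
LT      -> [-6, 0]
PUSH 5  -> [-6, 0, 5]
NEG     -> [-6, 0, -5]
ROT     -> [0, -5, -6]
DUP     -> [0, -5, -6, -6]
STORE 1 -> [0, -5, -6]
PUSH 54 -> [0, -5, -6, 54]
SWAP    -> [0, -5, 54, -6]
ADD     -> [0, -5, 48]
STORE 0 -> [0, -5]
STORE 0 -> [0]
DUP     -> [0, 0]
OVER    -> [0, 0, 0]
DUP     -> [0, 0, 0, 0]
ROT     -> [0, 0, 0, 0]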